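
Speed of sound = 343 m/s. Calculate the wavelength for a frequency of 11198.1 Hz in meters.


Given values:
  c = 343 m/s, f = 11198.1 Hz
Formula: lambda = c / f
lambda = 343 / 11198.1
lambda = 0.0306

0.0306 m


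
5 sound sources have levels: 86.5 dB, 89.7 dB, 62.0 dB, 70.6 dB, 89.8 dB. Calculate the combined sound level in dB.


Formula: L_total = 10 * log10( sum(10^(Li/10)) )
  Source 1: 10^(86.5/10) = 446683592.151
  Source 2: 10^(89.7/10) = 933254300.797
  Source 3: 10^(62.0/10) = 1584893.1925
  Source 4: 10^(70.6/10) = 11481536.215
  Source 5: 10^(89.8/10) = 954992586.0214
Sum of linear values = 2347996908.3769
L_total = 10 * log10(2347996908.3769) = 93.71

93.71 dB


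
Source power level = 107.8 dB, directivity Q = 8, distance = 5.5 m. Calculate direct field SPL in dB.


Given values:
  Lw = 107.8 dB, Q = 8, r = 5.5 m
Formula: SPL = Lw + 10 * log10(Q / (4 * pi * r^2))
Compute 4 * pi * r^2 = 4 * pi * 5.5^2 = 380.1327
Compute Q / denom = 8 / 380.1327 = 0.02104528
Compute 10 * log10(0.02104528) = -16.7685
SPL = 107.8 + (-16.7685) = 91.03

91.03 dB


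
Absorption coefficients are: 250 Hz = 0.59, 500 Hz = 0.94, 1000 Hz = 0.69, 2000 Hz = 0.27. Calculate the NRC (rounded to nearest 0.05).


Given values:
  a_250 = 0.59, a_500 = 0.94
  a_1000 = 0.69, a_2000 = 0.27
Formula: NRC = (a250 + a500 + a1000 + a2000) / 4
Sum = 0.59 + 0.94 + 0.69 + 0.27 = 2.49
NRC = 2.49 / 4 = 0.6225
Rounded to nearest 0.05: 0.6

0.6


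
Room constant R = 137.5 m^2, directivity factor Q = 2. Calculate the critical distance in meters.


Given values:
  R = 137.5 m^2, Q = 2
Formula: d_c = 0.141 * sqrt(Q * R)
Compute Q * R = 2 * 137.5 = 275.0
Compute sqrt(275.0) = 16.5831
d_c = 0.141 * 16.5831 = 2.338

2.338 m


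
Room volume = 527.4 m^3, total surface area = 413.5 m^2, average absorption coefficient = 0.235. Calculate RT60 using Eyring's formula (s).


Given values:
  V = 527.4 m^3, S = 413.5 m^2, alpha = 0.235
Formula: RT60 = 0.161 * V / (-S * ln(1 - alpha))
Compute ln(1 - 0.235) = ln(0.765) = -0.267879
Denominator: -413.5 * -0.267879 = 110.768
Numerator: 0.161 * 527.4 = 84.9114
RT60 = 84.9114 / 110.768 = 0.767

0.767 s


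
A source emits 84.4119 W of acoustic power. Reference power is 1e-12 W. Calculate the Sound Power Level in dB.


Given values:
  W = 84.4119 W
  W_ref = 1e-12 W
Formula: SWL = 10 * log10(W / W_ref)
Compute ratio: W / W_ref = 84411900000000
Compute log10: log10(84411900000000) = 13.926404
Multiply: SWL = 10 * 13.926404 = 139.26

139.26 dB


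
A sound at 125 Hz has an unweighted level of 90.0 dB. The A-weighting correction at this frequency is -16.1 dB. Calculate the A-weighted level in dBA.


Given values:
  SPL = 90.0 dB
  A-weighting at 125 Hz = -16.1 dB
Formula: L_A = SPL + A_weight
L_A = 90.0 + (-16.1)
L_A = 73.9

73.9 dBA


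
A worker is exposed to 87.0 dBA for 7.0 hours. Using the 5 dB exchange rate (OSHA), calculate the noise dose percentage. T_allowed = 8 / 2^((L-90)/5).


Given values:
  L = 87.0 dBA, T = 7.0 hours
Formula: T_allowed = 8 / 2^((L - 90) / 5)
Compute exponent: (87.0 - 90) / 5 = -0.6
Compute 2^(-0.6) = 0.659754
T_allowed = 8 / 0.659754 = 12.125732 hours
Dose = (T / T_allowed) * 100
Dose = (7.0 / 12.125732) * 100 = 57.73

57.73 %


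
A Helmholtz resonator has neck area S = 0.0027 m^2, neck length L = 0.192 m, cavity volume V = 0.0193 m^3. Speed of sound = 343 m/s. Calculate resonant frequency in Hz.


Given values:
  S = 0.0027 m^2, L = 0.192 m, V = 0.0193 m^3, c = 343 m/s
Formula: f = (c / (2*pi)) * sqrt(S / (V * L))
Compute V * L = 0.0193 * 0.192 = 0.0037056
Compute S / (V * L) = 0.0027 / 0.0037056 = 0.7286
Compute sqrt(0.7286) = 0.853581
Compute c / (2*pi) = 343 / 6.283185 = 54.590148
f = 54.590148 * 0.853581 = 46.6

46.6 Hz


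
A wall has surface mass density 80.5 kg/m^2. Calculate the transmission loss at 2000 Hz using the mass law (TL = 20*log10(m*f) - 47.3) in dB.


Given values:
  m = 80.5 kg/m^2, f = 2000 Hz
Formula: TL = 20 * log10(m * f) - 47.3
Compute m * f = 80.5 * 2000 = 161000.0
Compute log10(161000.0) = 5.206826
Compute 20 * 5.206826 = 104.1365
TL = 104.1365 - 47.3 = 56.84

56.84 dB


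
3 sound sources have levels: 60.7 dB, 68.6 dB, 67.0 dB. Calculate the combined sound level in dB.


Formula: L_total = 10 * log10( sum(10^(Li/10)) )
  Source 1: 10^(60.7/10) = 1174897.5549
  Source 2: 10^(68.6/10) = 7244359.6007
  Source 3: 10^(67.0/10) = 5011872.3363
Sum of linear values = 13431129.4919
L_total = 10 * log10(13431129.4919) = 71.28

71.28 dB


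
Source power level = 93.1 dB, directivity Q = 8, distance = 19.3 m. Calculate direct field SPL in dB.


Given values:
  Lw = 93.1 dB, Q = 8, r = 19.3 m
Formula: SPL = Lw + 10 * log10(Q / (4 * pi * r^2))
Compute 4 * pi * r^2 = 4 * pi * 19.3^2 = 4680.8474
Compute Q / denom = 8 / 4680.8474 = 0.00170909
Compute 10 * log10(0.00170909) = -27.6724
SPL = 93.1 + (-27.6724) = 65.43

65.43 dB


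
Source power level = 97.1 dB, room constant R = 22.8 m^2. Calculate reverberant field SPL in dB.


Given values:
  Lw = 97.1 dB, R = 22.8 m^2
Formula: SPL = Lw + 10 * log10(4 / R)
Compute 4 / R = 4 / 22.8 = 0.175439
Compute 10 * log10(0.175439) = -7.5587
SPL = 97.1 + (-7.5587) = 89.54

89.54 dB


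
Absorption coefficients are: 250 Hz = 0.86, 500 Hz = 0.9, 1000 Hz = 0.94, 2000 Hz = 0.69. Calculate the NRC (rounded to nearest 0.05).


Given values:
  a_250 = 0.86, a_500 = 0.9
  a_1000 = 0.94, a_2000 = 0.69
Formula: NRC = (a250 + a500 + a1000 + a2000) / 4
Sum = 0.86 + 0.9 + 0.94 + 0.69 = 3.39
NRC = 3.39 / 4 = 0.8475
Rounded to nearest 0.05: 0.85

0.85


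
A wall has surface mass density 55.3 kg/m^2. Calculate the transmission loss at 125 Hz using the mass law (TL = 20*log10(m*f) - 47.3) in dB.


Given values:
  m = 55.3 kg/m^2, f = 125 Hz
Formula: TL = 20 * log10(m * f) - 47.3
Compute m * f = 55.3 * 125 = 6912.5
Compute log10(6912.5) = 3.839635
Compute 20 * 3.839635 = 76.7927
TL = 76.7927 - 47.3 = 29.49

29.49 dB


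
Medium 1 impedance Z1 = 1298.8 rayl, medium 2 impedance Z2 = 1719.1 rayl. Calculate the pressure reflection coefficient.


Given values:
  Z1 = 1298.8 rayl, Z2 = 1719.1 rayl
Formula: R = (Z2 - Z1) / (Z2 + Z1)
Numerator: Z2 - Z1 = 1719.1 - 1298.8 = 420.3
Denominator: Z2 + Z1 = 1719.1 + 1298.8 = 3017.9
R = 420.3 / 3017.9 = 0.1393

0.1393


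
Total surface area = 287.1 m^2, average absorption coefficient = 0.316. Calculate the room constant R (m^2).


Given values:
  S = 287.1 m^2, alpha = 0.316
Formula: R = S * alpha / (1 - alpha)
Numerator: 287.1 * 0.316 = 90.7236
Denominator: 1 - 0.316 = 0.684
R = 90.7236 / 0.684 = 132.64

132.64 m^2


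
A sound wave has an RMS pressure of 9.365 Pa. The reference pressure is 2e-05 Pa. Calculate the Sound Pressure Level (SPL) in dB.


Given values:
  p = 9.365 Pa
  p_ref = 2e-05 Pa
Formula: SPL = 20 * log10(p / p_ref)
Compute ratio: p / p_ref = 9.365 / 2e-05 = 468250
Compute log10: log10(468250) = 5.670478
Multiply: SPL = 20 * 5.670478 = 113.41

113.41 dB


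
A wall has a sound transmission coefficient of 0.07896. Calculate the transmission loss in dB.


Given values:
  tau = 0.07896
Formula: TL = 10 * log10(1 / tau)
Compute 1 / tau = 1 / 0.07896 = 12.6646
Compute log10(12.6646) = 1.102591
TL = 10 * 1.102591 = 11.03

11.03 dB


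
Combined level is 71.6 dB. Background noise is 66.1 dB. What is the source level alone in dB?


Given values:
  L_total = 71.6 dB, L_bg = 66.1 dB
Formula: L_source = 10 * log10(10^(L_total/10) - 10^(L_bg/10))
Convert to linear:
  10^(71.6/10) = 14454397.7075
  10^(66.1/10) = 4073802.778
Difference: 14454397.7075 - 4073802.778 = 10380594.9295
L_source = 10 * log10(10380594.9295) = 70.16

70.16 dB


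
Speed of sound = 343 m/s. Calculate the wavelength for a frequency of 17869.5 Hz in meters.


Given values:
  c = 343 m/s, f = 17869.5 Hz
Formula: lambda = c / f
lambda = 343 / 17869.5
lambda = 0.0192

0.0192 m


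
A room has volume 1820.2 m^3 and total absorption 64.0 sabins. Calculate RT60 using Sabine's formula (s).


Given values:
  V = 1820.2 m^3
  A = 64.0 sabins
Formula: RT60 = 0.161 * V / A
Numerator: 0.161 * 1820.2 = 293.0522
RT60 = 293.0522 / 64.0 = 4.579

4.579 s


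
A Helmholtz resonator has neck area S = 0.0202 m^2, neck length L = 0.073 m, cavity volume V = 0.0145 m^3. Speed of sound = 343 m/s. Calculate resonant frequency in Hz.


Given values:
  S = 0.0202 m^2, L = 0.073 m, V = 0.0145 m^3, c = 343 m/s
Formula: f = (c / (2*pi)) * sqrt(S / (V * L))
Compute V * L = 0.0145 * 0.073 = 0.0010585
Compute S / (V * L) = 0.0202 / 0.0010585 = 19.0836
Compute sqrt(19.0836) = 4.368478
Compute c / (2*pi) = 343 / 6.283185 = 54.590148
f = 54.590148 * 4.368478 = 238.48

238.48 Hz


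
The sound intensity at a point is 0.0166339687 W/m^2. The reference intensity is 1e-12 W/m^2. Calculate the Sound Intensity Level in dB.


Given values:
  I = 0.0166339687 W/m^2
  I_ref = 1e-12 W/m^2
Formula: SIL = 10 * log10(I / I_ref)
Compute ratio: I / I_ref = 16633968700
Compute log10: log10(16633968700) = 10.220996
Multiply: SIL = 10 * 10.220996 = 102.21

102.21 dB


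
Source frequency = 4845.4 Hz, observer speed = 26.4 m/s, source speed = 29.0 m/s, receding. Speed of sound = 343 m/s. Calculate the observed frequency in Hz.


Given values:
  f_s = 4845.4 Hz, v_o = 26.4 m/s, v_s = 29.0 m/s
  Direction: receding
Formula: f_o = f_s * (c - v_o) / (c + v_s)
Numerator: c - v_o = 343 - 26.4 = 316.6
Denominator: c + v_s = 343 + 29.0 = 372.0
f_o = 4845.4 * 316.6 / 372.0 = 4123.8

4123.8 Hz


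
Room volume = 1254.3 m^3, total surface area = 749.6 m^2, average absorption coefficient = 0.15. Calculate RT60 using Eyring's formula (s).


Given values:
  V = 1254.3 m^3, S = 749.6 m^2, alpha = 0.15
Formula: RT60 = 0.161 * V / (-S * ln(1 - alpha))
Compute ln(1 - 0.15) = ln(0.85) = -0.162519
Denominator: -749.6 * -0.162519 = 121.8242
Numerator: 0.161 * 1254.3 = 201.9423
RT60 = 201.9423 / 121.8242 = 1.658

1.658 s


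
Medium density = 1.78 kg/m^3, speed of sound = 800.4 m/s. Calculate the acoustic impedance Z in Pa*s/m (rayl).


Given values:
  rho = 1.78 kg/m^3
  c = 800.4 m/s
Formula: Z = rho * c
Z = 1.78 * 800.4
Z = 1424.71

1424.71 rayl


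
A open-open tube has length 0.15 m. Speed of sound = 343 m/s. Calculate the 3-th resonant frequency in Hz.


Given values:
  Tube type: open-open, L = 0.15 m, c = 343 m/s, n = 3
Formula: f_n = n * c / (2 * L)
Compute 2 * L = 2 * 0.15 = 0.3
f = 3 * 343 / 0.3
f = 3430.0

3430.0 Hz


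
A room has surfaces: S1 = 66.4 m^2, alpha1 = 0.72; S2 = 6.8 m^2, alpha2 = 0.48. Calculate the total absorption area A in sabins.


Given surfaces:
  Surface 1: 66.4 * 0.72 = 47.808
  Surface 2: 6.8 * 0.48 = 3.264
Formula: A = sum(Si * alpha_i)
A = 47.808 + 3.264
A = 51.07

51.07 sabins


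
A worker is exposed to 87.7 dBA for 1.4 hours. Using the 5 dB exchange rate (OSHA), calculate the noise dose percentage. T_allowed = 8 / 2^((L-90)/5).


Given values:
  L = 87.7 dBA, T = 1.4 hours
Formula: T_allowed = 8 / 2^((L - 90) / 5)
Compute exponent: (87.7 - 90) / 5 = -0.46
Compute 2^(-0.46) = 0.726986
T_allowed = 8 / 0.726986 = 11.004338 hours
Dose = (T / T_allowed) * 100
Dose = (1.4 / 11.004338) * 100 = 12.72

12.72 %


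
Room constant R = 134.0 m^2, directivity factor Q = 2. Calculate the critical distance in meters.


Given values:
  R = 134.0 m^2, Q = 2
Formula: d_c = 0.141 * sqrt(Q * R)
Compute Q * R = 2 * 134.0 = 268.0
Compute sqrt(268.0) = 16.3707
d_c = 0.141 * 16.3707 = 2.308

2.308 m


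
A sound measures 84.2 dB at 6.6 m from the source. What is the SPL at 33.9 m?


Given values:
  SPL1 = 84.2 dB, r1 = 6.6 m, r2 = 33.9 m
Formula: SPL2 = SPL1 - 20 * log10(r2 / r1)
Compute ratio: r2 / r1 = 33.9 / 6.6 = 5.1364
Compute log10: log10(5.1364) = 0.710659
Compute drop: 20 * 0.710659 = 14.2132
SPL2 = 84.2 - 14.2132 = 69.99

69.99 dB


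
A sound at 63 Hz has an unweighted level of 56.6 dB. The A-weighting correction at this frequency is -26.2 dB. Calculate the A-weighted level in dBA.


Given values:
  SPL = 56.6 dB
  A-weighting at 63 Hz = -26.2 dB
Formula: L_A = SPL + A_weight
L_A = 56.6 + (-26.2)
L_A = 30.4

30.4 dBA


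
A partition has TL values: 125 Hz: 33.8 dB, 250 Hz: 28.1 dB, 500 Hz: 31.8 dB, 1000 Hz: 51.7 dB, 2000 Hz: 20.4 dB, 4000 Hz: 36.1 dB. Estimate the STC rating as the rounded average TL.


Given TL values at each frequency:
  125 Hz: 33.8 dB
  250 Hz: 28.1 dB
  500 Hz: 31.8 dB
  1000 Hz: 51.7 dB
  2000 Hz: 20.4 dB
  4000 Hz: 36.1 dB
Formula: STC ~ round(average of TL values)
Sum = 33.8 + 28.1 + 31.8 + 51.7 + 20.4 + 36.1 = 201.9
Average = 201.9 / 6 = 33.65
Rounded: 34

34


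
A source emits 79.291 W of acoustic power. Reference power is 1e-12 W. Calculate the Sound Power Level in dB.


Given values:
  W = 79.291 W
  W_ref = 1e-12 W
Formula: SWL = 10 * log10(W / W_ref)
Compute ratio: W / W_ref = 79291000000000
Compute log10: log10(79291000000000) = 13.899224
Multiply: SWL = 10 * 13.899224 = 138.99

138.99 dB


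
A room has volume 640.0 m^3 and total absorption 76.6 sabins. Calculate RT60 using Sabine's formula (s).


Given values:
  V = 640.0 m^3
  A = 76.6 sabins
Formula: RT60 = 0.161 * V / A
Numerator: 0.161 * 640.0 = 103.04
RT60 = 103.04 / 76.6 = 1.345

1.345 s


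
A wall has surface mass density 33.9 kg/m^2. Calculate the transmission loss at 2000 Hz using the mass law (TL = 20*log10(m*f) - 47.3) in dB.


Given values:
  m = 33.9 kg/m^2, f = 2000 Hz
Formula: TL = 20 * log10(m * f) - 47.3
Compute m * f = 33.9 * 2000 = 67800.0
Compute log10(67800.0) = 4.83123
Compute 20 * 4.83123 = 96.6246
TL = 96.6246 - 47.3 = 49.32

49.32 dB


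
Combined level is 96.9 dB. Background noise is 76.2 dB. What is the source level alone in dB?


Given values:
  L_total = 96.9 dB, L_bg = 76.2 dB
Formula: L_source = 10 * log10(10^(L_total/10) - 10^(L_bg/10))
Convert to linear:
  10^(96.9/10) = 4897788193.6845
  10^(76.2/10) = 41686938.347
Difference: 4897788193.6845 - 41686938.347 = 4856101255.3375
L_source = 10 * log10(4856101255.3375) = 96.86

96.86 dB


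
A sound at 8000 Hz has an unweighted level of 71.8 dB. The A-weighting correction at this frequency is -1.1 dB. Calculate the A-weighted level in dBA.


Given values:
  SPL = 71.8 dB
  A-weighting at 8000 Hz = -1.1 dB
Formula: L_A = SPL + A_weight
L_A = 71.8 + (-1.1)
L_A = 70.7

70.7 dBA


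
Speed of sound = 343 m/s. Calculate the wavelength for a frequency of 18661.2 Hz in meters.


Given values:
  c = 343 m/s, f = 18661.2 Hz
Formula: lambda = c / f
lambda = 343 / 18661.2
lambda = 0.0184

0.0184 m


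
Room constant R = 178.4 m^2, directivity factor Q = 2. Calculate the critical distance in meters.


Given values:
  R = 178.4 m^2, Q = 2
Formula: d_c = 0.141 * sqrt(Q * R)
Compute Q * R = 2 * 178.4 = 356.8
Compute sqrt(356.8) = 18.8892
d_c = 0.141 * 18.8892 = 2.663

2.663 m


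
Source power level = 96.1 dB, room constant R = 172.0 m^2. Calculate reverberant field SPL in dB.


Given values:
  Lw = 96.1 dB, R = 172.0 m^2
Formula: SPL = Lw + 10 * log10(4 / R)
Compute 4 / R = 4 / 172.0 = 0.023256
Compute 10 * log10(0.023256) = -16.3346
SPL = 96.1 + (-16.3346) = 79.77

79.77 dB


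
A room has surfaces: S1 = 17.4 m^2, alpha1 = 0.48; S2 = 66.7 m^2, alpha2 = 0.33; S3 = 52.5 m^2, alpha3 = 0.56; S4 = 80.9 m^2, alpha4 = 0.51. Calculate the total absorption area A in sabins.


Given surfaces:
  Surface 1: 17.4 * 0.48 = 8.352
  Surface 2: 66.7 * 0.33 = 22.011
  Surface 3: 52.5 * 0.56 = 29.4
  Surface 4: 80.9 * 0.51 = 41.259
Formula: A = sum(Si * alpha_i)
A = 8.352 + 22.011 + 29.4 + 41.259
A = 101.02

101.02 sabins


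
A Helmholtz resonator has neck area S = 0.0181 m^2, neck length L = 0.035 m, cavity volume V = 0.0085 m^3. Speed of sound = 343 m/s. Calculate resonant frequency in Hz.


Given values:
  S = 0.0181 m^2, L = 0.035 m, V = 0.0085 m^3, c = 343 m/s
Formula: f = (c / (2*pi)) * sqrt(S / (V * L))
Compute V * L = 0.0085 * 0.035 = 0.0002975
Compute S / (V * L) = 0.0181 / 0.0002975 = 60.8403
Compute sqrt(60.8403) = 7.800019
Compute c / (2*pi) = 343 / 6.283185 = 54.590148
f = 54.590148 * 7.800019 = 425.8

425.8 Hz


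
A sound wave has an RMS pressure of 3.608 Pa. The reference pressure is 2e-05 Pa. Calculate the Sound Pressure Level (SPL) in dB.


Given values:
  p = 3.608 Pa
  p_ref = 2e-05 Pa
Formula: SPL = 20 * log10(p / p_ref)
Compute ratio: p / p_ref = 3.608 / 2e-05 = 180400
Compute log10: log10(180400) = 5.256237
Multiply: SPL = 20 * 5.256237 = 105.12

105.12 dB


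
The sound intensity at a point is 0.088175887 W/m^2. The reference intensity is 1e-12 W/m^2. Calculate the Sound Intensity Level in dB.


Given values:
  I = 0.088175887 W/m^2
  I_ref = 1e-12 W/m^2
Formula: SIL = 10 * log10(I / I_ref)
Compute ratio: I / I_ref = 88175887000
Compute log10: log10(88175887000) = 10.94535
Multiply: SIL = 10 * 10.94535 = 109.45

109.45 dB


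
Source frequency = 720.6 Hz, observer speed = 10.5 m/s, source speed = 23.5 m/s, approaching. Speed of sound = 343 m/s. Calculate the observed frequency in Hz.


Given values:
  f_s = 720.6 Hz, v_o = 10.5 m/s, v_s = 23.5 m/s
  Direction: approaching
Formula: f_o = f_s * (c + v_o) / (c - v_s)
Numerator: c + v_o = 343 + 10.5 = 353.5
Denominator: c - v_s = 343 - 23.5 = 319.5
f_o = 720.6 * 353.5 / 319.5 = 797.28

797.28 Hz


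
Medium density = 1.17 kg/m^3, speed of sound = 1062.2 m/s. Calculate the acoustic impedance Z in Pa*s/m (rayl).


Given values:
  rho = 1.17 kg/m^3
  c = 1062.2 m/s
Formula: Z = rho * c
Z = 1.17 * 1062.2
Z = 1242.77

1242.77 rayl


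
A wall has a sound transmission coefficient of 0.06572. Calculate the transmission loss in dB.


Given values:
  tau = 0.06572
Formula: TL = 10 * log10(1 / tau)
Compute 1 / tau = 1 / 0.06572 = 15.2161
Compute log10(15.2161) = 1.182303
TL = 10 * 1.182303 = 11.82

11.82 dB


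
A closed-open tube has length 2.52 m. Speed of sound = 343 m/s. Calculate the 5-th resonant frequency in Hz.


Given values:
  Tube type: closed-open, L = 2.52 m, c = 343 m/s, n = 5
Formula: f_n = (2n - 1) * c / (4 * L)
Compute 2n - 1 = 2*5 - 1 = 9
Compute 4 * L = 4 * 2.52 = 10.08
f = 9 * 343 / 10.08
f = 306.25

306.25 Hz


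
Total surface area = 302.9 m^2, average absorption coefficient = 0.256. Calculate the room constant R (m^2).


Given values:
  S = 302.9 m^2, alpha = 0.256
Formula: R = S * alpha / (1 - alpha)
Numerator: 302.9 * 0.256 = 77.5424
Denominator: 1 - 0.256 = 0.744
R = 77.5424 / 0.744 = 104.22

104.22 m^2


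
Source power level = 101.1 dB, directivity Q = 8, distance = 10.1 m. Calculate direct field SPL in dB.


Given values:
  Lw = 101.1 dB, Q = 8, r = 10.1 m
Formula: SPL = Lw + 10 * log10(Q / (4 * pi * r^2))
Compute 4 * pi * r^2 = 4 * pi * 10.1^2 = 1281.8955
Compute Q / denom = 8 / 1281.8955 = 0.00624076
Compute 10 * log10(0.00624076) = -22.0476
SPL = 101.1 + (-22.0476) = 79.05

79.05 dB


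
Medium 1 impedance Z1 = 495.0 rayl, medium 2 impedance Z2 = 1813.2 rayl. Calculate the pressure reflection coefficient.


Given values:
  Z1 = 495.0 rayl, Z2 = 1813.2 rayl
Formula: R = (Z2 - Z1) / (Z2 + Z1)
Numerator: Z2 - Z1 = 1813.2 - 495.0 = 1318.2
Denominator: Z2 + Z1 = 1813.2 + 495.0 = 2308.2
R = 1318.2 / 2308.2 = 0.5711

0.5711


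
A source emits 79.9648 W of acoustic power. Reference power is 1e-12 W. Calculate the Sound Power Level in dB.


Given values:
  W = 79.9648 W
  W_ref = 1e-12 W
Formula: SWL = 10 * log10(W / W_ref)
Compute ratio: W / W_ref = 79964800000000
Compute log10: log10(79964800000000) = 13.902899
Multiply: SWL = 10 * 13.902899 = 139.03

139.03 dB


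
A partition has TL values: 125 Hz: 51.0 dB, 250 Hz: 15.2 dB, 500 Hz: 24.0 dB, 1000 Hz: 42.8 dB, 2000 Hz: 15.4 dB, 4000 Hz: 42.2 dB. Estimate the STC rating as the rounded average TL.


Given TL values at each frequency:
  125 Hz: 51.0 dB
  250 Hz: 15.2 dB
  500 Hz: 24.0 dB
  1000 Hz: 42.8 dB
  2000 Hz: 15.4 dB
  4000 Hz: 42.2 dB
Formula: STC ~ round(average of TL values)
Sum = 51.0 + 15.2 + 24.0 + 42.8 + 15.4 + 42.2 = 190.6
Average = 190.6 / 6 = 31.77
Rounded: 32

32


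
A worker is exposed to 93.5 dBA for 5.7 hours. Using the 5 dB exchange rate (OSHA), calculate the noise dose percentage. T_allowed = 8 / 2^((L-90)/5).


Given values:
  L = 93.5 dBA, T = 5.7 hours
Formula: T_allowed = 8 / 2^((L - 90) / 5)
Compute exponent: (93.5 - 90) / 5 = 0.7
Compute 2^(0.7) = 1.624505
T_allowed = 8 / 1.624505 = 4.924577 hours
Dose = (T / T_allowed) * 100
Dose = (5.7 / 4.924577) * 100 = 115.75

115.75 %


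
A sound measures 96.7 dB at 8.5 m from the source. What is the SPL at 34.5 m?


Given values:
  SPL1 = 96.7 dB, r1 = 8.5 m, r2 = 34.5 m
Formula: SPL2 = SPL1 - 20 * log10(r2 / r1)
Compute ratio: r2 / r1 = 34.5 / 8.5 = 4.0588
Compute log10: log10(4.0588) = 0.608398
Compute drop: 20 * 0.608398 = 12.168
SPL2 = 96.7 - 12.168 = 84.53

84.53 dB


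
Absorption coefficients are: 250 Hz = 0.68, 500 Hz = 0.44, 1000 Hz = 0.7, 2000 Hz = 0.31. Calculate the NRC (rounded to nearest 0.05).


Given values:
  a_250 = 0.68, a_500 = 0.44
  a_1000 = 0.7, a_2000 = 0.31
Formula: NRC = (a250 + a500 + a1000 + a2000) / 4
Sum = 0.68 + 0.44 + 0.7 + 0.31 = 2.13
NRC = 2.13 / 4 = 0.5325
Rounded to nearest 0.05: 0.55

0.55


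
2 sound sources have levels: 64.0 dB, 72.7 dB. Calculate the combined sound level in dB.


Formula: L_total = 10 * log10( sum(10^(Li/10)) )
  Source 1: 10^(64.0/10) = 2511886.4315
  Source 2: 10^(72.7/10) = 18620871.3666
Sum of linear values = 21132757.7981
L_total = 10 * log10(21132757.7981) = 73.25

73.25 dB


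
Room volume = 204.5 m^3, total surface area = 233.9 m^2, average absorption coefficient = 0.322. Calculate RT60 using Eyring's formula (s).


Given values:
  V = 204.5 m^3, S = 233.9 m^2, alpha = 0.322
Formula: RT60 = 0.161 * V / (-S * ln(1 - alpha))
Compute ln(1 - 0.322) = ln(0.678) = -0.388608
Denominator: -233.9 * -0.388608 = 90.8954
Numerator: 0.161 * 204.5 = 32.9245
RT60 = 32.9245 / 90.8954 = 0.362

0.362 s


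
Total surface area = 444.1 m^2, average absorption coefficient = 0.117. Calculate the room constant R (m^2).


Given values:
  S = 444.1 m^2, alpha = 0.117
Formula: R = S * alpha / (1 - alpha)
Numerator: 444.1 * 0.117 = 51.9597
Denominator: 1 - 0.117 = 0.883
R = 51.9597 / 0.883 = 58.84

58.84 m^2


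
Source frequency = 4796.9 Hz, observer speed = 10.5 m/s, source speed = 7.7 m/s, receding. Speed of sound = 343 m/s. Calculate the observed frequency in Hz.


Given values:
  f_s = 4796.9 Hz, v_o = 10.5 m/s, v_s = 7.7 m/s
  Direction: receding
Formula: f_o = f_s * (c - v_o) / (c + v_s)
Numerator: c - v_o = 343 - 10.5 = 332.5
Denominator: c + v_s = 343 + 7.7 = 350.7
f_o = 4796.9 * 332.5 / 350.7 = 4547.96

4547.96 Hz


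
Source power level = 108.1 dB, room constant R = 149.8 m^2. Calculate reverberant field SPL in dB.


Given values:
  Lw = 108.1 dB, R = 149.8 m^2
Formula: SPL = Lw + 10 * log10(4 / R)
Compute 4 / R = 4 / 149.8 = 0.026702
Compute 10 * log10(0.026702) = -15.7346
SPL = 108.1 + (-15.7346) = 92.37

92.37 dB


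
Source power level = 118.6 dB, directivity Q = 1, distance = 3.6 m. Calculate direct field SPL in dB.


Given values:
  Lw = 118.6 dB, Q = 1, r = 3.6 m
Formula: SPL = Lw + 10 * log10(Q / (4 * pi * r^2))
Compute 4 * pi * r^2 = 4 * pi * 3.6^2 = 162.8602
Compute Q / denom = 1 / 162.8602 = 0.00614024
Compute 10 * log10(0.00614024) = -22.1181
SPL = 118.6 + (-22.1181) = 96.48

96.48 dB


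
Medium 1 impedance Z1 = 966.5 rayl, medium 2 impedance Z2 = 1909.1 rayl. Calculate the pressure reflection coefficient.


Given values:
  Z1 = 966.5 rayl, Z2 = 1909.1 rayl
Formula: R = (Z2 - Z1) / (Z2 + Z1)
Numerator: Z2 - Z1 = 1909.1 - 966.5 = 942.6
Denominator: Z2 + Z1 = 1909.1 + 966.5 = 2875.6
R = 942.6 / 2875.6 = 0.3278

0.3278


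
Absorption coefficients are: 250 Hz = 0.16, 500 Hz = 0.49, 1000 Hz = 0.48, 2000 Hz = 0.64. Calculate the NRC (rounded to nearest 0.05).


Given values:
  a_250 = 0.16, a_500 = 0.49
  a_1000 = 0.48, a_2000 = 0.64
Formula: NRC = (a250 + a500 + a1000 + a2000) / 4
Sum = 0.16 + 0.49 + 0.48 + 0.64 = 1.77
NRC = 1.77 / 4 = 0.4425
Rounded to nearest 0.05: 0.45

0.45


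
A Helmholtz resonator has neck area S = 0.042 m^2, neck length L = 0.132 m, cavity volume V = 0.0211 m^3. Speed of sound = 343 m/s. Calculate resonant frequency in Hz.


Given values:
  S = 0.042 m^2, L = 0.132 m, V = 0.0211 m^3, c = 343 m/s
Formula: f = (c / (2*pi)) * sqrt(S / (V * L))
Compute V * L = 0.0211 * 0.132 = 0.0027852
Compute S / (V * L) = 0.042 / 0.0027852 = 15.0797
Compute sqrt(15.0797) = 3.883259
Compute c / (2*pi) = 343 / 6.283185 = 54.590148
f = 54.590148 * 3.883259 = 211.99

211.99 Hz


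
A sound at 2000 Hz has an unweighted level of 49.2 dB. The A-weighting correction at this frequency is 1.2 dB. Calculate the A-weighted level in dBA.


Given values:
  SPL = 49.2 dB
  A-weighting at 2000 Hz = 1.2 dB
Formula: L_A = SPL + A_weight
L_A = 49.2 + (1.2)
L_A = 50.4

50.4 dBA


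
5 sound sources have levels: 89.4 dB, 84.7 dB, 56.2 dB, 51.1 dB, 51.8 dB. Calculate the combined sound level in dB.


Formula: L_total = 10 * log10( sum(10^(Li/10)) )
  Source 1: 10^(89.4/10) = 870963589.9561
  Source 2: 10^(84.7/10) = 295120922.6666
  Source 3: 10^(56.2/10) = 416869.3835
  Source 4: 10^(51.1/10) = 128824.9552
  Source 5: 10^(51.8/10) = 151356.1248
Sum of linear values = 1166781563.0862
L_total = 10 * log10(1166781563.0862) = 90.67

90.67 dB


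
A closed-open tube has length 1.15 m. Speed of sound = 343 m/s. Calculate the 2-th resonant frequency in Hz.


Given values:
  Tube type: closed-open, L = 1.15 m, c = 343 m/s, n = 2
Formula: f_n = (2n - 1) * c / (4 * L)
Compute 2n - 1 = 2*2 - 1 = 3
Compute 4 * L = 4 * 1.15 = 4.6
f = 3 * 343 / 4.6
f = 223.7

223.7 Hz


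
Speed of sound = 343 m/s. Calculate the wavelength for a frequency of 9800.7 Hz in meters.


Given values:
  c = 343 m/s, f = 9800.7 Hz
Formula: lambda = c / f
lambda = 343 / 9800.7
lambda = 0.035

0.035 m


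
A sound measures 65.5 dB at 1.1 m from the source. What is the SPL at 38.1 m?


Given values:
  SPL1 = 65.5 dB, r1 = 1.1 m, r2 = 38.1 m
Formula: SPL2 = SPL1 - 20 * log10(r2 / r1)
Compute ratio: r2 / r1 = 38.1 / 1.1 = 34.6364
Compute log10: log10(34.6364) = 1.539533
Compute drop: 20 * 1.539533 = 30.7907
SPL2 = 65.5 - 30.7907 = 34.71

34.71 dB


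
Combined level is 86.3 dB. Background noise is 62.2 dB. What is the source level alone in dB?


Given values:
  L_total = 86.3 dB, L_bg = 62.2 dB
Formula: L_source = 10 * log10(10^(L_total/10) - 10^(L_bg/10))
Convert to linear:
  10^(86.3/10) = 426579518.8016
  10^(62.2/10) = 1659586.9074
Difference: 426579518.8016 - 1659586.9074 = 424919931.8942
L_source = 10 * log10(424919931.8942) = 86.28

86.28 dB


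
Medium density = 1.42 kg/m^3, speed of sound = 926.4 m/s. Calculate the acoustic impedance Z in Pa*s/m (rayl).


Given values:
  rho = 1.42 kg/m^3
  c = 926.4 m/s
Formula: Z = rho * c
Z = 1.42 * 926.4
Z = 1315.49

1315.49 rayl


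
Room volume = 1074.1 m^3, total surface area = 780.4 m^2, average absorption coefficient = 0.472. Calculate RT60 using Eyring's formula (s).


Given values:
  V = 1074.1 m^3, S = 780.4 m^2, alpha = 0.472
Formula: RT60 = 0.161 * V / (-S * ln(1 - alpha))
Compute ln(1 - 0.472) = ln(0.528) = -0.638659
Denominator: -780.4 * -0.638659 = 498.4095
Numerator: 0.161 * 1074.1 = 172.9301
RT60 = 172.9301 / 498.4095 = 0.347

0.347 s


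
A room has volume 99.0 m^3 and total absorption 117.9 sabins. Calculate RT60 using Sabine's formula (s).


Given values:
  V = 99.0 m^3
  A = 117.9 sabins
Formula: RT60 = 0.161 * V / A
Numerator: 0.161 * 99.0 = 15.939
RT60 = 15.939 / 117.9 = 0.135

0.135 s


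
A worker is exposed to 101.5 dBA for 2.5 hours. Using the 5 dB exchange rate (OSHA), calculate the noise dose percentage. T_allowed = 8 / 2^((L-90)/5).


Given values:
  L = 101.5 dBA, T = 2.5 hours
Formula: T_allowed = 8 / 2^((L - 90) / 5)
Compute exponent: (101.5 - 90) / 5 = 2.3
Compute 2^(2.3) = 4.924578
T_allowed = 8 / 4.924578 = 1.624505 hours
Dose = (T / T_allowed) * 100
Dose = (2.5 / 1.624505) * 100 = 153.89

153.89 %


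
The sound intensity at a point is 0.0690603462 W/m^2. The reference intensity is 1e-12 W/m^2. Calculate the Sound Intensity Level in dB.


Given values:
  I = 0.0690603462 W/m^2
  I_ref = 1e-12 W/m^2
Formula: SIL = 10 * log10(I / I_ref)
Compute ratio: I / I_ref = 69060346200
Compute log10: log10(69060346200) = 10.839229
Multiply: SIL = 10 * 10.839229 = 108.39

108.39 dB


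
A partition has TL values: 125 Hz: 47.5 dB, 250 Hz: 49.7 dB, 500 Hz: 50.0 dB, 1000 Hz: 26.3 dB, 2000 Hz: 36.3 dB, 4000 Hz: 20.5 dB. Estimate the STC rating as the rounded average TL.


Given TL values at each frequency:
  125 Hz: 47.5 dB
  250 Hz: 49.7 dB
  500 Hz: 50.0 dB
  1000 Hz: 26.3 dB
  2000 Hz: 36.3 dB
  4000 Hz: 20.5 dB
Formula: STC ~ round(average of TL values)
Sum = 47.5 + 49.7 + 50.0 + 26.3 + 36.3 + 20.5 = 230.3
Average = 230.3 / 6 = 38.38
Rounded: 38

38


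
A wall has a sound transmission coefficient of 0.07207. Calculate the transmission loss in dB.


Given values:
  tau = 0.07207
Formula: TL = 10 * log10(1 / tau)
Compute 1 / tau = 1 / 0.07207 = 13.8754
Compute log10(13.8754) = 1.142246
TL = 10 * 1.142246 = 11.42

11.42 dB


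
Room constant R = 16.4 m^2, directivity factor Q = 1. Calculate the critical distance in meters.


Given values:
  R = 16.4 m^2, Q = 1
Formula: d_c = 0.141 * sqrt(Q * R)
Compute Q * R = 1 * 16.4 = 16.4
Compute sqrt(16.4) = 4.0497
d_c = 0.141 * 4.0497 = 0.571

0.571 m


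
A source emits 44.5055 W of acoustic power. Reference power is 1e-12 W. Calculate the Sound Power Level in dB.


Given values:
  W = 44.5055 W
  W_ref = 1e-12 W
Formula: SWL = 10 * log10(W / W_ref)
Compute ratio: W / W_ref = 44505500000000
Compute log10: log10(44505500000000) = 13.648414
Multiply: SWL = 10 * 13.648414 = 136.48

136.48 dB


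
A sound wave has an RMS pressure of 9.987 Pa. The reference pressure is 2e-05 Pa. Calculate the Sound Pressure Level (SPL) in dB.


Given values:
  p = 9.987 Pa
  p_ref = 2e-05 Pa
Formula: SPL = 20 * log10(p / p_ref)
Compute ratio: p / p_ref = 9.987 / 2e-05 = 499350
Compute log10: log10(499350) = 5.698405
Multiply: SPL = 20 * 5.698405 = 113.97

113.97 dB


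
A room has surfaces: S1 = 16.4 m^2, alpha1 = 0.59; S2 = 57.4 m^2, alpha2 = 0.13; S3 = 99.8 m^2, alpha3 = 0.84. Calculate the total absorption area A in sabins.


Given surfaces:
  Surface 1: 16.4 * 0.59 = 9.676
  Surface 2: 57.4 * 0.13 = 7.462
  Surface 3: 99.8 * 0.84 = 83.832
Formula: A = sum(Si * alpha_i)
A = 9.676 + 7.462 + 83.832
A = 100.97

100.97 sabins


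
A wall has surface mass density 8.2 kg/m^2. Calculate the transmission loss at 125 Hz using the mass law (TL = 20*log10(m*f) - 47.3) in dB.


Given values:
  m = 8.2 kg/m^2, f = 125 Hz
Formula: TL = 20 * log10(m * f) - 47.3
Compute m * f = 8.2 * 125 = 1025.0
Compute log10(1025.0) = 3.010724
Compute 20 * 3.010724 = 60.2145
TL = 60.2145 - 47.3 = 12.91

12.91 dB


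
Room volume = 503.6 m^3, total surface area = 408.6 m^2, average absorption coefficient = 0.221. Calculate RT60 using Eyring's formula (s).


Given values:
  V = 503.6 m^3, S = 408.6 m^2, alpha = 0.221
Formula: RT60 = 0.161 * V / (-S * ln(1 - alpha))
Compute ln(1 - 0.221) = ln(0.779) = -0.249744
Denominator: -408.6 * -0.249744 = 102.0454
Numerator: 0.161 * 503.6 = 81.0796
RT60 = 81.0796 / 102.0454 = 0.795

0.795 s


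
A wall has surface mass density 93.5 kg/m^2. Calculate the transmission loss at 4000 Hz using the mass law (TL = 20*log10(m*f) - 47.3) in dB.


Given values:
  m = 93.5 kg/m^2, f = 4000 Hz
Formula: TL = 20 * log10(m * f) - 47.3
Compute m * f = 93.5 * 4000 = 374000.0
Compute log10(374000.0) = 5.572872
Compute 20 * 5.572872 = 111.4574
TL = 111.4574 - 47.3 = 64.16

64.16 dB


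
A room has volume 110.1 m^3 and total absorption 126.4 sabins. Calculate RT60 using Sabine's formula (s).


Given values:
  V = 110.1 m^3
  A = 126.4 sabins
Formula: RT60 = 0.161 * V / A
Numerator: 0.161 * 110.1 = 17.7261
RT60 = 17.7261 / 126.4 = 0.14

0.14 s


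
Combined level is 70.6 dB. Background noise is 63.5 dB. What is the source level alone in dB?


Given values:
  L_total = 70.6 dB, L_bg = 63.5 dB
Formula: L_source = 10 * log10(10^(L_total/10) - 10^(L_bg/10))
Convert to linear:
  10^(70.6/10) = 11481536.215
  10^(63.5/10) = 2238721.1386
Difference: 11481536.215 - 2238721.1386 = 9242815.0764
L_source = 10 * log10(9242815.0764) = 69.66

69.66 dB


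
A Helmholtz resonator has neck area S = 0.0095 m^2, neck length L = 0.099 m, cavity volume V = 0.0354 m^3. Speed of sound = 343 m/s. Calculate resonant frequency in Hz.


Given values:
  S = 0.0095 m^2, L = 0.099 m, V = 0.0354 m^3, c = 343 m/s
Formula: f = (c / (2*pi)) * sqrt(S / (V * L))
Compute V * L = 0.0354 * 0.099 = 0.0035046
Compute S / (V * L) = 0.0095 / 0.0035046 = 2.7107
Compute sqrt(2.7107) = 1.64642
Compute c / (2*pi) = 343 / 6.283185 = 54.590148
f = 54.590148 * 1.64642 = 89.88

89.88 Hz


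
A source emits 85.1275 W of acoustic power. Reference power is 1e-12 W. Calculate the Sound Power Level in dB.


Given values:
  W = 85.1275 W
  W_ref = 1e-12 W
Formula: SWL = 10 * log10(W / W_ref)
Compute ratio: W / W_ref = 85127500000000
Compute log10: log10(85127500000000) = 13.93007
Multiply: SWL = 10 * 13.93007 = 139.3

139.3 dB


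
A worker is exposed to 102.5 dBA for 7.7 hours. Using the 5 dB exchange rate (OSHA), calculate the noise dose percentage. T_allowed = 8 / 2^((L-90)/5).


Given values:
  L = 102.5 dBA, T = 7.7 hours
Formula: T_allowed = 8 / 2^((L - 90) / 5)
Compute exponent: (102.5 - 90) / 5 = 2.5
Compute 2^(2.5) = 5.656854
T_allowed = 8 / 5.656854 = 1.414214 hours
Dose = (T / T_allowed) * 100
Dose = (7.7 / 1.414214) * 100 = 544.47

544.47 %


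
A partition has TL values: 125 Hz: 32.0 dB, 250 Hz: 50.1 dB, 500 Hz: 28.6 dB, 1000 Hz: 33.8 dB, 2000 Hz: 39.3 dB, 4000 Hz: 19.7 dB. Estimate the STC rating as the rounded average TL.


Given TL values at each frequency:
  125 Hz: 32.0 dB
  250 Hz: 50.1 dB
  500 Hz: 28.6 dB
  1000 Hz: 33.8 dB
  2000 Hz: 39.3 dB
  4000 Hz: 19.7 dB
Formula: STC ~ round(average of TL values)
Sum = 32.0 + 50.1 + 28.6 + 33.8 + 39.3 + 19.7 = 203.5
Average = 203.5 / 6 = 33.92
Rounded: 34

34


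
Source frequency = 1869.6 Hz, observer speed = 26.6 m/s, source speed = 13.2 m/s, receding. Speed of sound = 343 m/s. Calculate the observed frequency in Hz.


Given values:
  f_s = 1869.6 Hz, v_o = 26.6 m/s, v_s = 13.2 m/s
  Direction: receding
Formula: f_o = f_s * (c - v_o) / (c + v_s)
Numerator: c - v_o = 343 - 26.6 = 316.4
Denominator: c + v_s = 343 + 13.2 = 356.2
f_o = 1869.6 * 316.4 / 356.2 = 1660.7

1660.7 Hz


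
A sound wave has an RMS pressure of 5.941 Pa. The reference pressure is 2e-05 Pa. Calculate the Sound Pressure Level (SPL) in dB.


Given values:
  p = 5.941 Pa
  p_ref = 2e-05 Pa
Formula: SPL = 20 * log10(p / p_ref)
Compute ratio: p / p_ref = 5.941 / 2e-05 = 297050
Compute log10: log10(297050) = 5.47283
Multiply: SPL = 20 * 5.47283 = 109.46

109.46 dB


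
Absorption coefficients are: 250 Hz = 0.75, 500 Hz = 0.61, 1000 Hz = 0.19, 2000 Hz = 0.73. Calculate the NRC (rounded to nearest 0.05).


Given values:
  a_250 = 0.75, a_500 = 0.61
  a_1000 = 0.19, a_2000 = 0.73
Formula: NRC = (a250 + a500 + a1000 + a2000) / 4
Sum = 0.75 + 0.61 + 0.19 + 0.73 = 2.28
NRC = 2.28 / 4 = 0.57
Rounded to nearest 0.05: 0.55

0.55


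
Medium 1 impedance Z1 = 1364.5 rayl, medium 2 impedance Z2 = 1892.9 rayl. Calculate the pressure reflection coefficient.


Given values:
  Z1 = 1364.5 rayl, Z2 = 1892.9 rayl
Formula: R = (Z2 - Z1) / (Z2 + Z1)
Numerator: Z2 - Z1 = 1892.9 - 1364.5 = 528.4
Denominator: Z2 + Z1 = 1892.9 + 1364.5 = 3257.4
R = 528.4 / 3257.4 = 0.1622

0.1622


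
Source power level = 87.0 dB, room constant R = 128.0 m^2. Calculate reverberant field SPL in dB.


Given values:
  Lw = 87.0 dB, R = 128.0 m^2
Formula: SPL = Lw + 10 * log10(4 / R)
Compute 4 / R = 4 / 128.0 = 0.03125
Compute 10 * log10(0.03125) = -15.0515
SPL = 87.0 + (-15.0515) = 71.95

71.95 dB


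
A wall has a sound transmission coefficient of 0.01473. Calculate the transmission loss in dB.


Given values:
  tau = 0.01473
Formula: TL = 10 * log10(1 / tau)
Compute 1 / tau = 1 / 0.01473 = 67.8887
Compute log10(67.8887) = 1.831797
TL = 10 * 1.831797 = 18.32

18.32 dB


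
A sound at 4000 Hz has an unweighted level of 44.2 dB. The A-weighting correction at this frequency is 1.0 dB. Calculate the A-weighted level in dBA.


Given values:
  SPL = 44.2 dB
  A-weighting at 4000 Hz = 1.0 dB
Formula: L_A = SPL + A_weight
L_A = 44.2 + (1.0)
L_A = 45.2

45.2 dBA


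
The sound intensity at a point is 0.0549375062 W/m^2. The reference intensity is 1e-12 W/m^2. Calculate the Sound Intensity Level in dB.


Given values:
  I = 0.0549375062 W/m^2
  I_ref = 1e-12 W/m^2
Formula: SIL = 10 * log10(I / I_ref)
Compute ratio: I / I_ref = 54937506200
Compute log10: log10(54937506200) = 10.739869
Multiply: SIL = 10 * 10.739869 = 107.4

107.4 dB


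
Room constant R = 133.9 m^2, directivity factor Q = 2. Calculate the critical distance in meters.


Given values:
  R = 133.9 m^2, Q = 2
Formula: d_c = 0.141 * sqrt(Q * R)
Compute Q * R = 2 * 133.9 = 267.8
Compute sqrt(267.8) = 16.3646
d_c = 0.141 * 16.3646 = 2.307

2.307 m


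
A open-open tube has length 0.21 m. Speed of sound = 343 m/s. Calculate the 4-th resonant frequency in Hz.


Given values:
  Tube type: open-open, L = 0.21 m, c = 343 m/s, n = 4
Formula: f_n = n * c / (2 * L)
Compute 2 * L = 2 * 0.21 = 0.42
f = 4 * 343 / 0.42
f = 3266.67

3266.67 Hz


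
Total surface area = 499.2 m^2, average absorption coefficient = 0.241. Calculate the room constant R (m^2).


Given values:
  S = 499.2 m^2, alpha = 0.241
Formula: R = S * alpha / (1 - alpha)
Numerator: 499.2 * 0.241 = 120.3072
Denominator: 1 - 0.241 = 0.759
R = 120.3072 / 0.759 = 158.51

158.51 m^2


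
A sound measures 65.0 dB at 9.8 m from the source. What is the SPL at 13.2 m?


Given values:
  SPL1 = 65.0 dB, r1 = 9.8 m, r2 = 13.2 m
Formula: SPL2 = SPL1 - 20 * log10(r2 / r1)
Compute ratio: r2 / r1 = 13.2 / 9.8 = 1.3469
Compute log10: log10(1.3469) = 0.129335
Compute drop: 20 * 0.129335 = 2.5867
SPL2 = 65.0 - 2.5867 = 62.41

62.41 dB


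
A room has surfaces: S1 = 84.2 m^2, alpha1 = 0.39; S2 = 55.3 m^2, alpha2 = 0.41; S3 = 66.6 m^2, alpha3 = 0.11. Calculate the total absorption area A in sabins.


Given surfaces:
  Surface 1: 84.2 * 0.39 = 32.838
  Surface 2: 55.3 * 0.41 = 22.673
  Surface 3: 66.6 * 0.11 = 7.326
Formula: A = sum(Si * alpha_i)
A = 32.838 + 22.673 + 7.326
A = 62.84

62.84 sabins


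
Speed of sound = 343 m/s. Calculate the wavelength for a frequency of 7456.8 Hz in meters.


Given values:
  c = 343 m/s, f = 7456.8 Hz
Formula: lambda = c / f
lambda = 343 / 7456.8
lambda = 0.046

0.046 m


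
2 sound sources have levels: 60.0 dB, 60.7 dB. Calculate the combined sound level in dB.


Formula: L_total = 10 * log10( sum(10^(Li/10)) )
  Source 1: 10^(60.0/10) = 1000000.0
  Source 2: 10^(60.7/10) = 1174897.5549
Sum of linear values = 2174897.5549
L_total = 10 * log10(2174897.5549) = 63.37

63.37 dB


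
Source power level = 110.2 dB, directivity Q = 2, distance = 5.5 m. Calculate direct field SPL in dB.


Given values:
  Lw = 110.2 dB, Q = 2, r = 5.5 m
Formula: SPL = Lw + 10 * log10(Q / (4 * pi * r^2))
Compute 4 * pi * r^2 = 4 * pi * 5.5^2 = 380.1327
Compute Q / denom = 2 / 380.1327 = 0.00526132
Compute 10 * log10(0.00526132) = -22.7891
SPL = 110.2 + (-22.7891) = 87.41

87.41 dB


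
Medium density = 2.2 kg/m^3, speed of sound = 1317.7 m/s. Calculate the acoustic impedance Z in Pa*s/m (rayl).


Given values:
  rho = 2.2 kg/m^3
  c = 1317.7 m/s
Formula: Z = rho * c
Z = 2.2 * 1317.7
Z = 2898.94

2898.94 rayl


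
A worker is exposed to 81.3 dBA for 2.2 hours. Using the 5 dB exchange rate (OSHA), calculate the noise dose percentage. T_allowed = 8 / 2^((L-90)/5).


Given values:
  L = 81.3 dBA, T = 2.2 hours
Formula: T_allowed = 8 / 2^((L - 90) / 5)
Compute exponent: (81.3 - 90) / 5 = -1.74
Compute 2^(-1.74) = 0.29937
T_allowed = 8 / 0.29937 = 26.722785 hours
Dose = (T / T_allowed) * 100
Dose = (2.2 / 26.722785) * 100 = 8.23

8.23 %
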